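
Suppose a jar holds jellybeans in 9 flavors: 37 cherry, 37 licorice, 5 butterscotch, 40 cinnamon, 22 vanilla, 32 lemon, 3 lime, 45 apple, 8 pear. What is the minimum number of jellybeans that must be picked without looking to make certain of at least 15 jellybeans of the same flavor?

Treat the 9 flavors as pigeonholes.
In the worst case we take at most 14 of each flavor, but all 5 butterscotch, all 3 lime, and all 8 pear (fewer than 14), giving 14 + 14 + 5 + 14 + 14 + 14 + 3 + 14 + 8 = 100.
One more jellybean then forces some flavor to 15, so 100 + 1 = 101.

101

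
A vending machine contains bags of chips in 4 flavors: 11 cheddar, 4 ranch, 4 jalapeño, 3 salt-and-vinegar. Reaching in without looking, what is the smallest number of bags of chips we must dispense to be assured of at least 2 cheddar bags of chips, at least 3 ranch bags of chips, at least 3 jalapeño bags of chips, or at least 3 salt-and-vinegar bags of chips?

Each of the 4 flavors has its own threshold; avoid all of them simultaneously.
The worst case stops just short of every target: 1 cheddar, 2 ranch, 2 jalapeño, 2 salt-and-vinegar — 1 + 2 + 2 + 2 = 7 bags of chips.
One more bag of chips must push some flavor to its target, so 7 + 1 = 8.

8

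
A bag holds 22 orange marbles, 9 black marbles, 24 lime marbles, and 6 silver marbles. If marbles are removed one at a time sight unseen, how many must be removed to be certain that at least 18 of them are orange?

57

To avoid orange marbles as long as possible, exhaust the other 3 colors first.
The worst case draws every non-orange marble first: 9 + 24 + 6 = 39.
The next 18 draws are then forced to be orange, giving 39 + 18 = 57.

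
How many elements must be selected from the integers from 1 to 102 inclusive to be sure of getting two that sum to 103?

Partition {1, …, 102} into 51 pairs: {1,102}, {2,101}, …, {51,52}.
Choosing 51 integers — say the integers 1 through 51 — takes one from each pair and avoids the property.
Choosing 52 forces two into the same pair by pigeonhole, and those sum to 103. So 52.

52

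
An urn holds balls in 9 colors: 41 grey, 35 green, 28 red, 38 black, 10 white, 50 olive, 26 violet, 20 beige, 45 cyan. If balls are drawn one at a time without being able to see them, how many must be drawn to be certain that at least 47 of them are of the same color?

In the worst case we take at most 46 of each color, but all 41 grey, all 35 green, all 28 red, all 38 black, all 10 white, all 26 violet, all 20 beige, and all 45 cyan (fewer than 46), giving 41 + 35 + 28 + 38 + 10 + 46 + 26 + 20 + 45 = 289.
One more ball then forces some color to 47, so 289 + 1 = 290.

290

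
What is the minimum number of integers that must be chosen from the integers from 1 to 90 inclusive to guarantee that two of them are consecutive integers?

46

Partition {1, …, 90} into 45 pairs: {1,2}, {3,4}, …, {89,90}.
Choosing 45 integers — say the 45 even numbers 2, 4, …, 90 — takes one from each pair and avoids the property.
Choosing 46 forces two into the same pair by pigeonhole, and those are consecutive. So 46.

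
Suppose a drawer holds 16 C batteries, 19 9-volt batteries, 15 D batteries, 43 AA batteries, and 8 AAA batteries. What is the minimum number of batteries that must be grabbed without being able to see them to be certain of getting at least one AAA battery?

94

The worst case draws every non-AAA battery first: 16 + 19 + 15 + 43 = 93.
The next draw is then forced to be AAA, giving 93 + 1 = 94.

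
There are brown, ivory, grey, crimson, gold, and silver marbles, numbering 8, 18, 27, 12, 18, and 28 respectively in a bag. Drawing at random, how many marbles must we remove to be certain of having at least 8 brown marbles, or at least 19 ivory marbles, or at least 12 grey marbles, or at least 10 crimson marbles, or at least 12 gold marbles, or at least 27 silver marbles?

83

The worst case stops just short of every target: 7 brown, 18 ivory, 11 grey, 9 crimson, 11 gold, 26 silver — 7 + 18 + 11 + 9 + 11 + 26 = 82 marbles.
One more marble must push some color to its target, so 82 + 1 = 83.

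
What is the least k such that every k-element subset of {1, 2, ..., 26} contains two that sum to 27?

Partition {1, …, 26} into 13 pairs: {1,26}, {2,25}, …, {13,14}.
Choosing 13 integers — say the integers 1 through 13 — takes one from each pair and avoids the property.
Choosing 14 forces two into the same pair by pigeonhole, and those sum to 27. So 14.

14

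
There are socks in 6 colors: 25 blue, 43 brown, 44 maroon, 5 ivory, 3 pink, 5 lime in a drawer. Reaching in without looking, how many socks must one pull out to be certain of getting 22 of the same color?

77

Treat the 6 colors as pigeonholes.
In the worst case we take at most 21 of each color, but all 5 ivory, all 3 pink, and all 5 lime (fewer than 21), giving 21 + 21 + 21 + 5 + 3 + 5 = 76.
One more sock then forces some color to 22, so 76 + 1 = 77.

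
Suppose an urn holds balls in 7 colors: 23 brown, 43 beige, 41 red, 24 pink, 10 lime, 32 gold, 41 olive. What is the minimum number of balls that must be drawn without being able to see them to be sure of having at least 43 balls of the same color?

214

Treat the 7 colors as pigeonholes.
In the worst case we take at most 42 of each color, but all 23 brown, all 41 red, all 24 pink, all 10 lime, all 32 gold, and all 41 olive (fewer than 42), giving 23 + 42 + 41 + 24 + 10 + 32 + 41 = 213.
One more ball then forces some color to 43, so 213 + 1 = 214.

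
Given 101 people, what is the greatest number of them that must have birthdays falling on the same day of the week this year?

15

There are 7 days of the week, which serve as the pigeonholes.
If each of the 7 days of the week held at most 14, the total would be at most 7 × 14 = 98 < 101, a contradiction.
So at least one holds ⌈101/7⌉ = 15.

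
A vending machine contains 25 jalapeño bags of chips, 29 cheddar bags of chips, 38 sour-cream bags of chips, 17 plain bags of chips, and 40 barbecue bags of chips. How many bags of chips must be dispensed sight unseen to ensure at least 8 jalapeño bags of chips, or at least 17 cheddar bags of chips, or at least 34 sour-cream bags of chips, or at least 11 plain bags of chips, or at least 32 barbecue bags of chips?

98

Each of the 5 flavors has its own threshold; avoid all of them simultaneously.
The worst case stops just short of every target: 7 jalapeño, 16 cheddar, 33 sour-cream, 10 plain, 31 barbecue — 7 + 16 + 33 + 10 + 31 = 97 bags of chips.
One more bag of chips must push some flavor to its target, so 97 + 1 = 98.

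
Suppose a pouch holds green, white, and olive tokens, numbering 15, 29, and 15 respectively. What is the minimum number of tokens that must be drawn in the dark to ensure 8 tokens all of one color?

22

The worst case takes 7 tokens of each color without reaching 8 of any: 3 × 7 = 21.
The next token must bring some color to 8, so 21 + 1 = 22.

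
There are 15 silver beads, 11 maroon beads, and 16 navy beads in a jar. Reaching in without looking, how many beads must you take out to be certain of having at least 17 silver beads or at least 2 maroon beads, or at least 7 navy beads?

The worst case stops just short of every target: all 15 silver, 1 maroon, 6 navy — 15 + 1 + 6 = 22 beads.
One more bead must push some color to its target, so 22 + 1 = 23.

23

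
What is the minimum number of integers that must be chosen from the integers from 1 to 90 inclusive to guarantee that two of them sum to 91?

Partition {1, …, 90} into 45 pairs: {1,90}, {2,89}, …, {45,46}.
Choosing 45 integers — say the integers 1 through 45 — takes one from each pair and avoids the property.
Choosing 46 forces two into the same pair by pigeonhole, and those sum to 91. So 46.

46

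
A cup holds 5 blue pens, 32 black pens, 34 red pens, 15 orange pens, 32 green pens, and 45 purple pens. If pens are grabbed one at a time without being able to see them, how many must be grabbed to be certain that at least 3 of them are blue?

161

To avoid blue pens as long as possible, exhaust the other 5 ink colors first.
The worst case draws every non-blue pen first: 32 + 34 + 15 + 32 + 45 = 158.
The next 3 draws are then forced to be blue, giving 158 + 3 = 161.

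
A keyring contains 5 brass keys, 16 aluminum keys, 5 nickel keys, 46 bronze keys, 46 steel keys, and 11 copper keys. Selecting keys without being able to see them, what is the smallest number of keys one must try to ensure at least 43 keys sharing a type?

122

Treat the 6 types as pigeonholes.
In the worst case we take at most 42 of each type, but all 5 brass, all 16 aluminum, all 5 nickel, and all 11 copper (fewer than 42), giving 5 + 16 + 5 + 42 + 42 + 11 = 121.
One more key then forces some type to 43, so 121 + 1 = 122.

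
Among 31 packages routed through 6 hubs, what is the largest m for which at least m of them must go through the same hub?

The 31 packages fall into 6 hubs.
If each of the 6 hubs held at most 5, the total would be at most 6 × 5 = 30 < 31, a contradiction.
So at least one holds ⌈31/6⌉ = 6.

6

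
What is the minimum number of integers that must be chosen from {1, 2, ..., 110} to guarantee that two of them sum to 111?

Partition {1, …, 110} into 55 pairs: {1,110}, {2,109}, …, {55,56}.
Choosing 55 integers — say the integers 1 through 55 — takes one from each pair and avoids the property.
Choosing 56 forces two into the same pair by pigeonhole, and those sum to 111. So 56.

56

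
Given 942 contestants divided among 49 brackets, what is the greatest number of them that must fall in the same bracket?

If each of the 49 brackets held at most 19, the total would be at most 49 × 19 = 931 < 942, a contradiction.
So at least one holds ⌈942/49⌉ = 20.

20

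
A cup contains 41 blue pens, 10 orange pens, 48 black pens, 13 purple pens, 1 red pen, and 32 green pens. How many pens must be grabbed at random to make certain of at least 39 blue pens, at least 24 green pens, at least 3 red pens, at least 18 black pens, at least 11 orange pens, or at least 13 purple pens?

The worst case stops just short of every target: 38 blue, 10 orange, 17 black, 12 purple, all 1 red, 23 green — 38 + 10 + 17 + 12 + 1 + 23 = 101 pens.
One more pen must push some ink color to its target, so 101 + 1 = 102.

102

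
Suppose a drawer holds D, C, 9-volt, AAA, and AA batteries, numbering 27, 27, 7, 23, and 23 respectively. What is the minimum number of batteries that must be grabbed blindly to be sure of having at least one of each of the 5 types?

101

The hardest type to obtain is 9-volt: we could draw every other battery first — 107 − 7 = 100 batteries — without a single 9-volt one.
The next draw must be 9-volt, so 100 + 1 = 101.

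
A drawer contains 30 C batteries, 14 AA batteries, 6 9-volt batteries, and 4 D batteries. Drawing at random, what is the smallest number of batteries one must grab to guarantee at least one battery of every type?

The hardest type to obtain is D: we could draw every other battery first — 54 − 4 = 50 batteries — without a single D one.
The next draw must be D, so 50 + 1 = 51.

51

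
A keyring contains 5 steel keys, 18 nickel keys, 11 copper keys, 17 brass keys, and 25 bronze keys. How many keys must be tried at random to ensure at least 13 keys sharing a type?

Treat the 5 types as pigeonholes.
In the worst case we take at most 12 of each type, but all 5 steel and all 11 copper (fewer than 12), giving 5 + 12 + 11 + 12 + 12 = 52.
One more key then forces some type to 13, so 52 + 1 = 53.

53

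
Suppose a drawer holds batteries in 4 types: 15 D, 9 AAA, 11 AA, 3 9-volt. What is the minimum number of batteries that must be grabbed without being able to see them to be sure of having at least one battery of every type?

The hardest type to obtain is 9-volt: we could draw every other battery first — 38 − 3 = 35 batteries — without a single 9-volt one.
The next draw must be 9-volt, so 35 + 1 = 36.

36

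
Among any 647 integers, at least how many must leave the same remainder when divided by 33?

If each of the 33 residue classes modulo 33 held at most 19, the total would be at most 33 × 19 = 627 < 647, a contradiction.
So at least one holds ⌈647/33⌉ = 20.

20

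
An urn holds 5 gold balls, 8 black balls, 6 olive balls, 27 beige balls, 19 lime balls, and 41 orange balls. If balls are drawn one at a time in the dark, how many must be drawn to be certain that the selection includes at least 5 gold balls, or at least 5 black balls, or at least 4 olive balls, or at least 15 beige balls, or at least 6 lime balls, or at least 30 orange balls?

The worst case stops just short of every target: 4 gold, 4 black, 3 olive, 14 beige, 5 lime, 29 orange — 4 + 4 + 3 + 14 + 5 + 29 = 59 balls.
One more ball must push some color to its target, so 59 + 1 = 60.

60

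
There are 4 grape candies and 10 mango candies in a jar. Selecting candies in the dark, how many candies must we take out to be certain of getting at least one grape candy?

11

The worst case draws every non-grape candy first: 10.
The next draw is then forced to be grape, giving 10 + 1 = 11.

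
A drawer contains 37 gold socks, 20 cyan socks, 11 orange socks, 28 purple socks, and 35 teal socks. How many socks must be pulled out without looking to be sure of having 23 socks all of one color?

98

Treat the 5 colors as pigeonholes.
In the worst case we take at most 22 of each color, but all 20 cyan and all 11 orange (fewer than 22), giving 22 + 20 + 11 + 22 + 22 = 97.
One more sock then forces some color to 23, so 97 + 1 = 98.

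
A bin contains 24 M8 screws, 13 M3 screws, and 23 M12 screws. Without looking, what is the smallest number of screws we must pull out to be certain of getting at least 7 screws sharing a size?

The worst case takes 6 screws of each size without reaching 7 of any: 3 × 6 = 18.
The next screw must bring some size to 7, so 18 + 1 = 19.

19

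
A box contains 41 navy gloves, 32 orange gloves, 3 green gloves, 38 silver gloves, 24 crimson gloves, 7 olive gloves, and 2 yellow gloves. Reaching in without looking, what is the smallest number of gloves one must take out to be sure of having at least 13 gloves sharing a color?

61

In the worst case we take at most 12 of each color, but all 3 green, all 7 olive, and all 2 yellow (fewer than 12), giving 12 + 12 + 3 + 12 + 12 + 7 + 2 = 60.
One more glove then forces some color to 13, so 60 + 1 = 61.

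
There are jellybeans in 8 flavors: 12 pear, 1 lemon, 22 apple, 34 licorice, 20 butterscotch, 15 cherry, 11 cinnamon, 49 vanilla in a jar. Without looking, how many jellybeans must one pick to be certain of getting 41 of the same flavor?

156

In the worst case we take at most 40 of each flavor, but all 12 pear, all 1 lemon, all 22 apple, all 34 licorice, all 20 butterscotch, all 15 cherry, and all 11 cinnamon (fewer than 40), giving 12 + 1 + 22 + 34 + 20 + 15 + 11 + 40 = 155.
One more jellybean then forces some flavor to 41, so 155 + 1 = 156.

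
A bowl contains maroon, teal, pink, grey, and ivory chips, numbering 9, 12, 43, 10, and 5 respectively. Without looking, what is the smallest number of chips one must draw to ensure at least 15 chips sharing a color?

51

In the worst case we take at most 14 of each color, but all 9 maroon, all 12 teal, all 10 grey, and all 5 ivory (fewer than 14), giving 9 + 12 + 14 + 10 + 5 = 50.
One more chip then forces some color to 15, so 50 + 1 = 51.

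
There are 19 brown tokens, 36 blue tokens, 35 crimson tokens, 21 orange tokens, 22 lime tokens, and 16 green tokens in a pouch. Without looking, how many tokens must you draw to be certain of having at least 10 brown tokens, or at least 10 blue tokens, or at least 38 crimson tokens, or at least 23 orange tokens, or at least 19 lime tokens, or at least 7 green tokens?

The worst case stops just short of every target: 9 brown, 9 blue, all 35 crimson, all 21 orange, 18 lime, 6 green — 9 + 9 + 35 + 21 + 18 + 6 = 98 tokens.
One more token must push some color to its target, so 98 + 1 = 99.

99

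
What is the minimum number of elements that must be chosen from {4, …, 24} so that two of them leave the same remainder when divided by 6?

Use the pigeonhole principle on residue classes: group the integers by remainder mod 6; there are 6 residue classes, each nonempty in this range.
Choosing one from each class (6 integers) avoids any shared remainder.
One more choice must repeat a class, so two differ by a multiple of 6. Hence 6 + 1 = 7.

7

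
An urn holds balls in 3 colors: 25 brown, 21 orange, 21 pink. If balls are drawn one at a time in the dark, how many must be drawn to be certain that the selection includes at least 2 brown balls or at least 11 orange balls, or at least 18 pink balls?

Each of the 3 colors has its own threshold; avoid all of them simultaneously.
The worst case stops just short of every target: 1 brown, 10 orange, 17 pink — 1 + 10 + 17 = 28 balls.
One more ball must push some color to its target, so 28 + 1 = 29.

29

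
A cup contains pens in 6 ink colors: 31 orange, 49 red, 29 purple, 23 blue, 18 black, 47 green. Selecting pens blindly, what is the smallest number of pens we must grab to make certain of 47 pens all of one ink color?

194

In the worst case we take at most 46 of each ink color, but all 31 orange, all 29 purple, all 23 blue, and all 18 black (fewer than 46), giving 31 + 46 + 29 + 23 + 18 + 46 = 193.
One more pen then forces some ink color to 47, so 193 + 1 = 194.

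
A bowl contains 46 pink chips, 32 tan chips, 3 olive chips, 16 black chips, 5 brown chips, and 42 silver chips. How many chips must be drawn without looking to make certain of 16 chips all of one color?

In the worst case we take at most 15 of each color, but all 3 olive and all 5 brown (fewer than 15), giving 15 + 15 + 3 + 15 + 5 + 15 = 68.
One more chip then forces some color to 16, so 68 + 1 = 69.

69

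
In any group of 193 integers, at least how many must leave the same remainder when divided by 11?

18

The 193 integers fall into 11 residue classes modulo 11.
If each of the 11 residue classes modulo 11 held at most 17, the total would be at most 11 × 17 = 187 < 193, a contradiction.
So at least one holds ⌈193/11⌉ = 18.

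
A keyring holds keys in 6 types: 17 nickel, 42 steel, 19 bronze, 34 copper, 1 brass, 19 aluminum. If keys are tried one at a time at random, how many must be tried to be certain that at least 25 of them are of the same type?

105

In the worst case we take at most 24 of each type, but all 17 nickel, all 19 bronze, all 1 brass, and all 19 aluminum (fewer than 24), giving 17 + 24 + 19 + 24 + 1 + 19 = 104.
One more key then forces some type to 25, so 104 + 1 = 105.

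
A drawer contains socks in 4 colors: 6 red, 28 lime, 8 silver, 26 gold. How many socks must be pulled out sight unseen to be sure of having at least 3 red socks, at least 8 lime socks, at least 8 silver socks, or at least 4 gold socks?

Each of the 4 colors has its own threshold; avoid all of them simultaneously.
The worst case stops just short of every target: 2 red, 7 lime, 7 silver, 3 gold — 2 + 7 + 7 + 3 = 19 socks.
One more sock must push some color to its target, so 19 + 1 = 20.

20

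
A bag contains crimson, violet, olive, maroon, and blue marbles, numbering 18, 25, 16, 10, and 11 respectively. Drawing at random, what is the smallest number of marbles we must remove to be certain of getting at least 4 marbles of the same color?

Treat the 5 colors as pigeonholes.
The worst case takes 3 marbles of each color without reaching 4 of any: 5 × 3 = 15.
The next marble must bring some color to 4, so 15 + 1 = 16.

16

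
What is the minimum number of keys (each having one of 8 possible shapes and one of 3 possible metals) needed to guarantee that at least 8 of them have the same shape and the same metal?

169

There are 8 × 3 = 24 (shape, metal) combinations acting as pigeonholes.
With 24 × 7 = 168 keys we could place exactly 7 in each, with no (shape, metal) pair reaching 8.
One more forces some (shape, metal) pair to hold 8, so 168 + 1 = 169.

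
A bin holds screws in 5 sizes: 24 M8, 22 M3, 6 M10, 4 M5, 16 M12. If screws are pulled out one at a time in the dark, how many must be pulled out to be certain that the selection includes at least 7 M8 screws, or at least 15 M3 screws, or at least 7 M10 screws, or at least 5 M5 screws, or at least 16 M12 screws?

46

The worst case stops just short of every target: 6 M8, 14 M3, 6 M10, 4 M5, 15 M12 — 6 + 14 + 6 + 4 + 15 = 45 screws.
One more screw must push some size to its target, so 45 + 1 = 46.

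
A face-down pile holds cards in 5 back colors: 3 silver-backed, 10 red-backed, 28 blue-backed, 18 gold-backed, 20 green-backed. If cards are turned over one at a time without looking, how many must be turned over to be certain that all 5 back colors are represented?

77

The hardest back color to obtain is silver-backed: we could draw every other card first — 79 − 3 = 76 cards — without a single silver-backed one.
The next draw must be silver-backed, so 76 + 1 = 77.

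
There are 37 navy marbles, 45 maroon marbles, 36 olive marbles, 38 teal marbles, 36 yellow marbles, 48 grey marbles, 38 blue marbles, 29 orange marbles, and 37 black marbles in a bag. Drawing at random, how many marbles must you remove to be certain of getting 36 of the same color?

310

Treat the 9 colors as pigeonholes.
In the worst case we take at most 35 of each color, but all 29 orange (fewer than 35), giving 35 + 35 + 35 + 35 + 35 + 35 + 35 + 29 + 35 = 309.
One more marble then forces some color to 36, so 309 + 1 = 310.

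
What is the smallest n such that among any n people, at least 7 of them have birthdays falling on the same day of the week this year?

43

There are 7 days of the week acting as pigeonholes.
With 7 × 6 = 42 people we could place exactly 6 in each, with no class reaching 7.
One more forces some class to hold 7, so 42 + 1 = 43.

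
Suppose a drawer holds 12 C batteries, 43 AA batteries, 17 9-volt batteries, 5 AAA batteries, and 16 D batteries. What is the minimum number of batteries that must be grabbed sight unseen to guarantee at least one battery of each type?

89

The hardest type to obtain is AAA: we could draw every other battery first — 93 − 5 = 88 batteries — without a single AAA one.
The next draw must be AAA, so 88 + 1 = 89.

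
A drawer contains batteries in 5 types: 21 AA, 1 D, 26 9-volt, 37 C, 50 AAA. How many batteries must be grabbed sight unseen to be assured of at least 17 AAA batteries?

102

To avoid AAA batteries as long as possible, exhaust the other 4 types first.
The worst case draws every non-AAA battery first: 21 + 1 + 26 + 37 = 85.
The next 17 draws are then forced to be AAA, giving 85 + 17 = 102.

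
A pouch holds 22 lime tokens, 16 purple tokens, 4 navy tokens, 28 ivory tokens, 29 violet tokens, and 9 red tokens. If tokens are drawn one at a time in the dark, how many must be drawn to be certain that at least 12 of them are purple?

104

The worst case draws every non-purple token first: 22 + 4 + 28 + 29 + 9 = 92.
The next 12 draws are then forced to be purple, giving 92 + 12 = 104.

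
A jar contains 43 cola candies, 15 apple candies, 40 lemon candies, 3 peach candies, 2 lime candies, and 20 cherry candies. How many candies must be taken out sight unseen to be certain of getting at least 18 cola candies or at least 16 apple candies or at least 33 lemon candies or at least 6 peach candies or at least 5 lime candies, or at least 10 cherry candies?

79

The worst case stops just short of every target: 17 cola, 15 apple, 32 lemon, all 3 peach, all 2 lime, 9 cherry — 17 + 15 + 32 + 3 + 2 + 9 = 78 candies.
One more candy must push some flavor to its target, so 78 + 1 = 79.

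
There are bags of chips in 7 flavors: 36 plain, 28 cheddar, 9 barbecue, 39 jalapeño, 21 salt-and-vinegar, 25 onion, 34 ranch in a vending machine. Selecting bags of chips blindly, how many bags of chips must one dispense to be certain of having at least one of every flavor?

184

The hardest flavor to obtain is barbecue: we could draw every other bag of chips first — 192 − 9 = 183 bags of chips — without a single barbecue one.
The next draw must be barbecue, so 183 + 1 = 184.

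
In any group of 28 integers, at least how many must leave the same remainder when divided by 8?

The 28 integers fall into 8 residue classes modulo 8.
If each of the 8 residue classes modulo 8 held at most 3, the total would be at most 8 × 3 = 24 < 28, a contradiction.
So at least one holds ⌈28/8⌉ = 4.

4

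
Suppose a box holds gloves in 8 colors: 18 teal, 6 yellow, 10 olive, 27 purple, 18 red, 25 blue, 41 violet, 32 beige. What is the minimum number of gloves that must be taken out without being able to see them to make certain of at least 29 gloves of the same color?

161

In the worst case we take at most 28 of each color, but all 18 teal, all 6 yellow, all 10 olive, all 27 purple, all 18 red, and all 25 blue (fewer than 28), giving 18 + 6 + 10 + 27 + 18 + 25 + 28 + 28 = 160.
One more glove then forces some color to 29, so 160 + 1 = 161.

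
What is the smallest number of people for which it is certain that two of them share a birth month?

13

There are 12 months of the year acting as pigeonholes.
With 12 people we could place one in each, avoiding any repeat.
One more forces some class to hold 2, so 12 + 1 = 13.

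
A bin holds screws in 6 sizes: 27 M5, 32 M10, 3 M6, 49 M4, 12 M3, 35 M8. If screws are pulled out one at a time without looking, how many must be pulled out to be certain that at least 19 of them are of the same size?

88

In the worst case we take at most 18 of each size, but all 3 M6 and all 12 M3 (fewer than 18), giving 18 + 18 + 3 + 18 + 12 + 18 = 87.
One more screw then forces some size to 19, so 87 + 1 = 88.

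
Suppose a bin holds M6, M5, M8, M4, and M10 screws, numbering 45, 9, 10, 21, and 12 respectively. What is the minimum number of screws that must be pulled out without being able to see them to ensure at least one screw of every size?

89

The hardest size to obtain is M5: we could draw every other screw first — 97 − 9 = 88 screws — without a single M5 one.
The next draw must be M5, so 88 + 1 = 89.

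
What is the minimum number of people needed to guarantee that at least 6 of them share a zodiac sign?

61

There are 12 zodiac signs acting as pigeonholes.
With 12 × 5 = 60 people we could place exactly 5 in each, with no class reaching 6.
One more forces some class to hold 6, so 60 + 1 = 61.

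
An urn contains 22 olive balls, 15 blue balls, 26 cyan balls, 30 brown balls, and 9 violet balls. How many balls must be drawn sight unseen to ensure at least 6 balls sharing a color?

Treat the 5 colors as pigeonholes.
The worst case takes 5 balls of each color without reaching 6 of any: 5 × 5 = 25.
The next ball must bring some color to 6, so 25 + 1 = 26.

26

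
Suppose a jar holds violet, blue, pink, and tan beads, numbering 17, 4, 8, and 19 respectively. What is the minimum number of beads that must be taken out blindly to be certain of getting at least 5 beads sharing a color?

17

The worst case takes 4 beads of each color without reaching 5 of any: 4 × 4 = 16.
The next bead must bring some color to 5, so 16 + 1 = 17.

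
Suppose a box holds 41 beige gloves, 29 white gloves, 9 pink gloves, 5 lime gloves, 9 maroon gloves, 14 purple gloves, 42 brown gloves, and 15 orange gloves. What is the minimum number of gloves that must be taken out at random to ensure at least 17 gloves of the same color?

101

Treat the 8 colors as pigeonholes.
In the worst case we take at most 16 of each color, but all 9 pink, all 5 lime, all 9 maroon, all 14 purple, and all 15 orange (fewer than 16), giving 16 + 16 + 9 + 5 + 9 + 14 + 16 + 15 = 100.
One more glove then forces some color to 17, so 100 + 1 = 101.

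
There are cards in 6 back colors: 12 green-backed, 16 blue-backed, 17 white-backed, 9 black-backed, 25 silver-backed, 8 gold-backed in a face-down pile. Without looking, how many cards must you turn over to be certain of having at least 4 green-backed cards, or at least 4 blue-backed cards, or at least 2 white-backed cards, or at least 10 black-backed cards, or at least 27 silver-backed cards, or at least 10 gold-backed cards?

Each of the 6 back colors has its own threshold; avoid all of them simultaneously.
The worst case stops just short of every target: 3 green-backed, 3 blue-backed, 1 white-backed, 9 black-backed, all 25 silver-backed, all 8 gold-backed — 3 + 3 + 1 + 9 + 25 + 8 = 49 cards.
One more card must push some back color to its target, so 49 + 1 = 50.

50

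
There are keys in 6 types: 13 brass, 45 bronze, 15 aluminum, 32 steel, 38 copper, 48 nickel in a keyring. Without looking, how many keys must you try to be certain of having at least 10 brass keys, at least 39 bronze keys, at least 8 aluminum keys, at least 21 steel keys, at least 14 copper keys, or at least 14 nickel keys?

101

The worst case stops just short of every target: 9 brass, 38 bronze, 7 aluminum, 20 steel, 13 copper, 13 nickel — 9 + 38 + 7 + 20 + 13 + 13 = 100 keys.
One more key must push some type to its target, so 100 + 1 = 101.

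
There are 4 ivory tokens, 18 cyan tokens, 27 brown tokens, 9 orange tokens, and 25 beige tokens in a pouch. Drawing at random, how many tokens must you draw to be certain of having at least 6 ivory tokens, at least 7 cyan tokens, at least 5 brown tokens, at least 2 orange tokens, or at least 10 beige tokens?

25

Each of the 5 colors has its own threshold; avoid all of them simultaneously.
The worst case stops just short of every target: all 4 ivory, 6 cyan, 4 brown, 1 orange, 9 beige — 4 + 6 + 4 + 1 + 9 = 24 tokens.
One more token must push some color to its target, so 24 + 1 = 25.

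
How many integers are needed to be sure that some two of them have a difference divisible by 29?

Two integers differ by a multiple of 29 exactly when they share a remainder mod 29.
There are 29 residue classes mod 29, so 29 integers can all lie in distinct classes.
One more integer must repeat a residue, giving a difference divisible by 29. So n = 29 + 1 = 30.

30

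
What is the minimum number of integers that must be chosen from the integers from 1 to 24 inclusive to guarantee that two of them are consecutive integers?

Partition {1, …, 24} into 12 pairs: {1,2}, {3,4}, …, {23,24}.
Choosing 12 integers — say the 12 even numbers 2, 4, …, 24 — takes one from each pair and avoids the property.
Choosing 13 forces two into the same pair by pigeonhole, and those are consecutive. So 13.

13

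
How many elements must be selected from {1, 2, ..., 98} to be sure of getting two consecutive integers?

Partition {1, …, 98} into 49 pairs: {1,2}, {3,4}, …, {97,98}.
Choosing 49 integers — say the 49 even numbers 2, 4, …, 98 — takes one from each pair and avoids the property.
Choosing 50 forces two into the same pair by pigeonhole, and those are consecutive. So 50.

50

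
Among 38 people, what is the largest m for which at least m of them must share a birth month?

There are 12 months of the year, which serve as the pigeonholes.
If each of the 12 months of the year held at most 3, the total would be at most 12 × 3 = 36 < 38, a contradiction.
So at least one holds ⌈38/12⌉ = 4.

4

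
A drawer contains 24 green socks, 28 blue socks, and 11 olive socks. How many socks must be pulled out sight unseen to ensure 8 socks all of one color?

The worst case takes 7 socks of each color without reaching 8 of any: 3 × 7 = 21.
The next sock must bring some color to 8, so 21 + 1 = 22.

22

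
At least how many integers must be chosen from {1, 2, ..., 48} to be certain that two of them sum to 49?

Partition {1, …, 48} into 24 pairs: {1,48}, {2,47}, …, {24,25}.
Choosing 24 integers — say the integers 1 through 24 — takes one from each pair and avoids the property.
Choosing 25 forces two into the same pair by pigeonhole, and those sum to 49. So 25.

25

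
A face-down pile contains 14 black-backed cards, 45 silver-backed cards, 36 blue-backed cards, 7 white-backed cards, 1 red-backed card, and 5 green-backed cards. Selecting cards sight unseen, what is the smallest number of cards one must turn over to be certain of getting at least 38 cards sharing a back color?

In the worst case we take at most 37 of each back color, but all 14 black-backed, all 36 blue-backed, all 7 white-backed, all 1 red-backed, and all 5 green-backed (fewer than 37), giving 14 + 37 + 36 + 7 + 1 + 5 = 100.
One more card then forces some back color to 38, so 100 + 1 = 101.

101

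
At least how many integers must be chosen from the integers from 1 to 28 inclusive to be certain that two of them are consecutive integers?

Partition {1, …, 28} into 14 pairs: {1,2}, {3,4}, …, {27,28}.
Choosing 14 integers — say the 14 even numbers 2, 4, …, 28 — takes one from each pair and avoids the property.
Choosing 15 forces two into the same pair by pigeonhole, and those are consecutive. So 15.

15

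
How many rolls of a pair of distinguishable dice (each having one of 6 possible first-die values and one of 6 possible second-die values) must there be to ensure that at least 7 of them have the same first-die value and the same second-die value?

There are 6 × 6 = 36 (first-die value, second-die value) combinations acting as pigeonholes.
With 36 × 6 = 216 rolls of a pair of distinguishable dice we could place exactly 6 in each, with no (first-die value, second-die value) pair reaching 7.
One more forces some (first-die value, second-die value) pair to hold 7, so 216 + 1 = 217.

217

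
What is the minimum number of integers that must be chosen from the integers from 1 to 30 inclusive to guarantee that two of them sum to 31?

Partition {1, …, 30} into 15 pairs: {1,30}, {2,29}, …, {15,16}.
Choosing 15 integers — say the integers 1 through 15 — takes one from each pair and avoids the property.
Choosing 16 forces two into the same pair by pigeonhole, and those sum to 31. So 16.

16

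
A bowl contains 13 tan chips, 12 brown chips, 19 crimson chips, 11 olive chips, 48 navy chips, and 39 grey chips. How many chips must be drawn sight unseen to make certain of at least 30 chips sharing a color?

114

In the worst case we take at most 29 of each color, but all 13 tan, all 12 brown, all 19 crimson, and all 11 olive (fewer than 29), giving 13 + 12 + 19 + 11 + 29 + 29 = 113.
One more chip then forces some color to 30, so 113 + 1 = 114.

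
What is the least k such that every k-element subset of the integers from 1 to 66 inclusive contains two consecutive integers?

Partition {1, …, 66} into 33 pairs: {1,2}, {3,4}, …, {65,66}.
Choosing 33 integers — say the 33 even numbers 2, 4, …, 66 — takes one from each pair and avoids the property.
Choosing 34 forces two into the same pair by pigeonhole, and those are consecutive. So 34.

34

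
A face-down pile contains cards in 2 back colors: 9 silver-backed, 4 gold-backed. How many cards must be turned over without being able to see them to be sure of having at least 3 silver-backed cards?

The worst case draws every non-silver-backed card first: 4.
The next 3 draws are then forced to be silver-backed, giving 4 + 3 = 7.

7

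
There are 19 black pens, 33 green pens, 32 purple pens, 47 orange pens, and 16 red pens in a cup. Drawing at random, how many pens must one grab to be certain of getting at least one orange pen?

The worst case draws every non-orange pen first: 19 + 33 + 32 + 16 = 100.
The next draw is then forced to be orange, giving 100 + 1 = 101.

101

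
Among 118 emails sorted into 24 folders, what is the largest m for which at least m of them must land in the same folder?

5

The 118 emails fall into 24 folders.
If each of the 24 folders held at most 4, the total would be at most 24 × 4 = 96 < 118, a contradiction.
So at least one holds ⌈118/24⌉ = 5.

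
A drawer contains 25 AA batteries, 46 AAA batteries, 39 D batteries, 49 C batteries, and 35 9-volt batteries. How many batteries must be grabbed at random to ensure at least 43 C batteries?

188

The worst case draws every non-C battery first: 25 + 46 + 39 + 35 = 145.
The next 43 draws are then forced to be C, giving 145 + 43 = 188.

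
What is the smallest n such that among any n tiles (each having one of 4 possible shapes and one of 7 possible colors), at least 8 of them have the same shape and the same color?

There are 4 × 7 = 28 (shape, color) combinations acting as pigeonholes.
With 28 × 7 = 196 tiles we could place exactly 7 in each, with no (shape, color) pair reaching 8.
One more forces some (shape, color) pair to hold 8, so 196 + 1 = 197.

197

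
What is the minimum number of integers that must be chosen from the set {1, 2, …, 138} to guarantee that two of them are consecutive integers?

70

Partition {1, …, 138} into 69 pairs: {1,2}, {3,4}, …, {137,138}.
Choosing 69 integers — say the 69 even numbers 2, 4, …, 138 — takes one from each pair and avoids the property.
Choosing 70 forces two into the same pair by pigeonhole, and those are consecutive. So 70.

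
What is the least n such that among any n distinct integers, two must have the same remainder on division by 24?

Use the pigeonhole principle on residue classes: two integers differ by a multiple of 24 exactly when they share a remainder mod 24.
There are 24 residue classes mod 24, so 24 integers can all lie in distinct classes.
One more integer must repeat a residue, giving a difference divisible by 24. So n = 24 + 1 = 25.

25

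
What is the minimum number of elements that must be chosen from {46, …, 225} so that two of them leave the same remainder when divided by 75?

Use the pigeonhole principle on residue classes: group the integers by remainder mod 75; there are 75 residue classes, each nonempty in this range.
Choosing one from each class (75 integers) avoids any shared remainder.
One more choice must repeat a class, so two differ by a multiple of 75. Hence 75 + 1 = 76.

76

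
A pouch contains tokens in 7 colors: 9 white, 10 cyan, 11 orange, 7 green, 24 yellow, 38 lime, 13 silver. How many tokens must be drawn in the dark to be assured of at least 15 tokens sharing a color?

79

In the worst case we take at most 14 of each color, but all 9 white, all 10 cyan, all 11 orange, all 7 green, and all 13 silver (fewer than 14), giving 9 + 10 + 11 + 7 + 14 + 14 + 13 = 78.
One more token then forces some color to 15, so 78 + 1 = 79.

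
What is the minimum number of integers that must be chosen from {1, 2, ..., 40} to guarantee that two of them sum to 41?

21

Partition {1, …, 40} into 20 pairs: {1,40}, {2,39}, …, {20,21}.
Choosing 20 integers — say the integers 1 through 20 — takes one from each pair and avoids the property.
Choosing 21 forces two into the same pair by pigeonhole, and those sum to 41. So 21.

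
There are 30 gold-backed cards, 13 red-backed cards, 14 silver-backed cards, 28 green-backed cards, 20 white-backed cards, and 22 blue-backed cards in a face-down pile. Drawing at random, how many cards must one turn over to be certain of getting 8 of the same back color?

The worst case takes 7 cards of each back color without reaching 8 of any: 6 × 7 = 42.
The next card must bring some back color to 8, so 42 + 1 = 43.

43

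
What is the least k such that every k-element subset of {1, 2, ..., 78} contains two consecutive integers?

Partition {1, …, 78} into 39 pairs: {1,2}, {3,4}, …, {77,78}.
Choosing 39 integers — say the 39 even numbers 2, 4, …, 78 — takes one from each pair and avoids the property.
Choosing 40 forces two into the same pair by pigeonhole, and those are consecutive. So 40.

40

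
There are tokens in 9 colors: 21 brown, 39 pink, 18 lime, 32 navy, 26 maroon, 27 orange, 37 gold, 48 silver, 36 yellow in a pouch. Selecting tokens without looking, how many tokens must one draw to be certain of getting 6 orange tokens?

263

To avoid orange tokens as long as possible, exhaust the other 8 colors first.
The worst case draws every non-orange token first: 21 + 39 + 18 + 32 + 26 + 37 + 48 + 36 = 257.
The next 6 draws are then forced to be orange, giving 257 + 6 = 263.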